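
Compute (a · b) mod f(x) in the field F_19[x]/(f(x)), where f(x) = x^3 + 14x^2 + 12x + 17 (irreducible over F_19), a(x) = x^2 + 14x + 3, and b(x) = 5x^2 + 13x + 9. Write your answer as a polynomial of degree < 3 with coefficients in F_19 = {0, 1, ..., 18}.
a · b ≡ 2x^2 + 15 (mod f(x))

Multiply in F_19[x]: a(x)·b(x) = (x^2 + 14x + 3)·(5x^2 + 13x + 9) = 5x^4 + 7x^3 + 16x^2 + 13x + 8. This has degree ≥ 3, so divide by f(x) over F_19: 5x^4 + 7x^3 + 16x^2 + 13x + 8 = (5x + 13)·(x^3 + 14x^2 + 12x + 17) + (2x^2 + 15). Hence a·b ≡ 2x^2 + 15 (mod f). (F_19[x]/(f) is a field with 19^3 = 6859 elements since f is irreducible of degree 3.)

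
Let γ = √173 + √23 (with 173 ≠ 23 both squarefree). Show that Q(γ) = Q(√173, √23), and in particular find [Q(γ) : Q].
[Q(γ) : Q] = 4 (equivalently, Q(γ) = Q(√173, √23))

Obviously Q(γ) ⊆ Q(√173, √23), and [Q(√173, √23):Q] = 4 (since 173, 23 are distinct squarefree integers > 1 with 3979 not a perfect square). To show equality we compute the minimal polynomial of γ. From γ = √173 + √23: γ^2 = 173 + 2√(3979) + 23 = 196 + 2√(3979), so γ^2 - 196 = 2√(3979); squaring, (γ^2 - 196)^2 = 4·3979, i.e. γ^4 - 392γ^2 + 38416 - 15916 = 0, i.e. γ^4 - 392γ^2 + 22500 = 0. So γ is a root of x^4 - 392x^2 + 22500. This polynomial is irreducible over Q: it has no rational root (each ±√173 ± √23 is irrational), and any factorization into two quadratics over Q would force √(3979) ∈ Q (pairing opposite roots) or √173, √23 ∈ Q (other pairings), all impossible. Hence [Q(γ):Q] = 4 = [Q(√173, √23):Q], so Q(γ) = Q(√173, √23).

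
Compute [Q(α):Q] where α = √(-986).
[Q(α):Q] = 2

[Q(α):Q] equals the degree of the minimal polynomial of α. Here α^2 = -986 and x^2 + 986 is irreducible (d = -986 is squarefree, ≠ 1, hence not a square), so deg(m_α) = 2. Thus [Q(α):Q] = 2.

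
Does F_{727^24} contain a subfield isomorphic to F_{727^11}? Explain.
No: F_{727^11} is not a subfield of F_{727^24}

F_{p^m} embeds in F_{p^n} iff m | n. Here 11 ∤ 24 (since 24 = 2·11 + 2 with remainder 2 ≠ 0), so F_{727^11} is not a subfield of F_{727^24}. Equivalently: if it were, the tower law would give 11 = [F_{727^11}:F_727] dividing [F_{727^24}:F_727] = 24, contradiction.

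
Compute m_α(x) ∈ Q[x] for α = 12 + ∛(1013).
m_α(x) = x^3 - 36x^2 + 432x - 2741

Set β = α - 12 = ∛(1013), so β^3 = 1013. Then (α - 12)^3 - 1013 = 0, i.e. α is a root of g(x) = (x - 12)^3 - 1013 = x^3 - 36x^2 + 432x - 2741. Since g(x) = h(x - 12) where h(x) = x^3 - 1013, and h is irreducible over Q (because 1013 is not a perfect cube, so h has no rational root, and a monic cubic with no rational root is irreducible), g is also irreducible (irreducibility is preserved under the substitution x → x - 12). Hence m_α(x) = x^3 - 36x^2 + 432x - 2741.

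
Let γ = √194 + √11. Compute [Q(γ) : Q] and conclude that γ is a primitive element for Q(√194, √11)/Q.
[Q(γ) : Q] = 4 (equivalently, Q(γ) = Q(√194, √11))

Obviously Q(γ) ⊆ Q(√194, √11), and [Q(√194, √11):Q] = 4 (since 194, 11 are distinct squarefree integers > 1 with 2134 not a perfect square). To show equality we compute the minimal polynomial of γ. From γ = √194 + √11: γ^2 = 194 + 2√(2134) + 11 = 205 + 2√(2134), so γ^2 - 205 = 2√(2134); squaring, (γ^2 - 205)^2 = 4·2134, i.e. γ^4 - 410γ^2 + 42025 - 8536 = 0, i.e. γ^4 - 410γ^2 + 33489 = 0. So γ is a root of x^4 - 410x^2 + 33489. This polynomial is irreducible over Q: it has no rational root (each ±√194 ± √11 is irrational), and any factorization into two quadratics over Q would force √(2134) ∈ Q (pairing opposite roots) or √194, √11 ∈ Q (other pairings), all impossible. Hence [Q(γ):Q] = 4 = [Q(√194, √11):Q], so Q(γ) = Q(√194, √11).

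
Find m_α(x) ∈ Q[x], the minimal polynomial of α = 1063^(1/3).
m_α(x) = x^3 - 1063

α satisfies α^3 = 1063, so x^3 - 1063 annihilates α. By the rational root test, a rational root p/q (in lowest terms) of x^3 - 1063 would satisfy p^3 = 1063 q^3, forcing q = 1 and p^3 = 1063; but 1063 is not a perfect cube, contradiction. A monic cubic over Q with no rational root is irreducible (any nontrivial factorization would include a linear factor). Hence x^3 - 1063 is the minimal polynomial of α, and in particular [Q(α):Q] = 3.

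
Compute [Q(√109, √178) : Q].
[Q(√109, √178) : Q] = 4

[Q(√109):Q] = 2 (min poly x^2 - 109, irreducible since 109 is squarefree > 1). For the top step, suppose √178 ∈ Q(√109), say √178 = c + d√109 with c, d ∈ Q. Squaring: 178 = c^2 + 109d^2 + 2cd√109. Since √109 ∉ Q this forces 2cd = 0. If d = 0 then √178 = c ∈ Q, contradicting 178 squarefree > 1. If c = 0 then 178 = 109d^2, so 109·178 = (109d)^2 is a perfect square in Q — but 109·178 = 19402 is not a perfect square (since 109 and 178 are distinct squarefree integers). Contradiction. Hence √178 ∉ Q(√109), so x^2 - 178 stays irreducible over Q(√109) and [Q(√109, √178) : Q(√109)] = 2. By the tower law, [Q(√109, √178) : Q] = 2 · 2 = 4.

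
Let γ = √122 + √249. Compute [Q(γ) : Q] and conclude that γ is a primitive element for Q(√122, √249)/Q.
[Q(γ) : Q] = 4 (equivalently, Q(γ) = Q(√122, √249))

Obviously Q(γ) ⊆ Q(√122, √249), and [Q(√122, √249):Q] = 4 (since 122, 249 are distinct squarefree integers > 1 with 30378 not a perfect square). To show equality we compute the minimal polynomial of γ. From γ = √122 + √249: γ^2 = 122 + 2√(30378) + 249 = 371 + 2√(30378), so γ^2 - 371 = 2√(30378); squaring, (γ^2 - 371)^2 = 4·30378, i.e. γ^4 - 742γ^2 + 137641 - 121512 = 0, i.e. γ^4 - 742γ^2 + 16129 = 0. So γ is a root of x^4 - 742x^2 + 16129. This polynomial is irreducible over Q: it has no rational root (each ±√122 ± √249 is irrational), and any factorization into two quadratics over Q would force √(30378) ∈ Q (pairing opposite roots) or √122, √249 ∈ Q (other pairings), all impossible. Hence [Q(γ):Q] = 4 = [Q(√122, √249):Q], so Q(γ) = Q(√122, √249).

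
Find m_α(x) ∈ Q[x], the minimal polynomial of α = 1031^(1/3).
m_α(x) = x^3 - 1031

α satisfies α^3 = 1031, so x^3 - 1031 annihilates α. By the rational root test, a rational root p/q (in lowest terms) of x^3 - 1031 would satisfy p^3 = 1031 q^3, forcing q = 1 and p^3 = 1031; but 1031 is not a perfect cube, contradiction. A monic cubic over Q with no rational root is irreducible (any nontrivial factorization would include a linear factor). Hence x^3 - 1031 is the minimal polynomial of α, and in particular [Q(α):Q] = 3.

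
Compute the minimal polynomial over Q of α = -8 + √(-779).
m_α(x) = x^2 + 16x + 843

From α + 8 = √(-779), squaring gives (α + 8)^2 = -779, i.e. α^2 + 16α + 64 = -779, so α^2 + 16α + 843 = 0. The discriminant of x^2 + 16x + 843 is (16)^2 - 4·(843) = 256 - 3372 = -3116, and 4·(-779) is not a perfect square in Q since -779 is squarefree and ≠ 1. Hence x^2 + 16x + 843 is irreducible over Q and is the minimal polynomial of α.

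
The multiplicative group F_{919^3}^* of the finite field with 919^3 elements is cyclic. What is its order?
|F_{919^3}^*| = 776151558

F_{919^3} has 919^3 = 776151559 elements; its multiplicative group consists of all nonzero elements, so |F_{919^3}^*| = 776151559 - 1 = 776151558. (It is cyclic since any finite subgroup of the multiplicative group of a field is cyclic.)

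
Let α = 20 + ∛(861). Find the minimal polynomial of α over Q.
m_α(x) = x^3 - 60x^2 + 1200x - 8861

Set β = α - 20 = ∛(861), so β^3 = 861. Then (α - 20)^3 - 861 = 0, i.e. α is a root of g(x) = (x - 20)^3 - 861 = x^3 - 60x^2 + 1200x - 8861. Since g(x) = h(x - 20) where h(x) = x^3 - 861, and h is irreducible over Q (because 861 is not a perfect cube, so h has no rational root, and a monic cubic with no rational root is irreducible), g is also irreducible (irreducibility is preserved under the substitution x → x - 20). Hence m_α(x) = x^3 - 60x^2 + 1200x - 8861.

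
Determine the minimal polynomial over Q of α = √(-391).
m_α(x) = x^2 + 391

α satisfies α^2 + 391 = 0, so x^2 + 391 annihilates α. Since d = -391 is squarefree and ≠ 1, it is not a perfect square in Q, so x^2 + 391 has no rational root and is therefore irreducible over Q (a degree-2 polynomial over a field is irreducible iff it has no root). Hence m_α(x) = x^2 + 391.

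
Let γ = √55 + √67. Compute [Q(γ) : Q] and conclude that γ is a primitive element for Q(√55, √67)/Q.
[Q(γ) : Q] = 4 (equivalently, Q(γ) = Q(√55, √67))

Obviously Q(γ) ⊆ Q(√55, √67), and [Q(√55, √67):Q] = 4 (since 55, 67 are distinct squarefree integers > 1 with 3685 not a perfect square). To show equality we compute the minimal polynomial of γ. From γ = √55 + √67: γ^2 = 55 + 2√(3685) + 67 = 122 + 2√(3685), so γ^2 - 122 = 2√(3685); squaring, (γ^2 - 122)^2 = 4·3685, i.e. γ^4 - 244γ^2 + 14884 - 14740 = 0, i.e. γ^4 - 244γ^2 + 144 = 0. So γ is a root of x^4 - 244x^2 + 144. This polynomial is irreducible over Q: it has no rational root (each ±√55 ± √67 is irrational), and any factorization into two quadratics over Q would force √(3685) ∈ Q (pairing opposite roots) or √55, √67 ∈ Q (other pairings), all impossible. Hence [Q(γ):Q] = 4 = [Q(√55, √67):Q], so Q(γ) = Q(√55, √67).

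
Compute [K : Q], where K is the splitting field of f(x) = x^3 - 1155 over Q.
[K : Q] = 6

The roots of x^3 - 1155 are ∛1155, ω∛1155, ω^2∛1155 where ω = e^(2πi/3) is a primitive cube root of unity, so K = Q(∛1155, ω). Now [Q(∛1155):Q] = 3 (since 1155 is not a perfect cube, x^3 - 1155 is irreducible) and [Q(ω):Q] = 2. Both 2 and 3 divide [K:Q], and [K:Q] ≤ 3·2 = 6, so [K:Q] = 6. (Equivalently: Q(∛1155) ⊂ R but ω ∉ R, so [K : Q(∛1155)] = 2.)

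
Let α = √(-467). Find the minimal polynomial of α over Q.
m_α(x) = x^2 + 467

α satisfies α^2 + 467 = 0, so x^2 + 467 annihilates α. Since d = -467 is squarefree and ≠ 1, it is not a perfect square in Q, so x^2 + 467 has no rational root and is therefore irreducible over Q (a degree-2 polynomial over a field is irreducible iff it has no root). Hence m_α(x) = x^2 + 467.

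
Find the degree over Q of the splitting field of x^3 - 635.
[K : Q] = 6

The roots of x^3 - 635 are ∛635, ω∛635, ω^2∛635 where ω = e^(2πi/3) is a primitive cube root of unity, so K = Q(∛635, ω). Now [Q(∛635):Q] = 3 (since 635 is not a perfect cube, x^3 - 635 is irreducible) and [Q(ω):Q] = 2. Both 2 and 3 divide [K:Q], and [K:Q] ≤ 3·2 = 6, so [K:Q] = 6. (Equivalently: Q(∛635) ⊂ R but ω ∉ R, so [K : Q(∛635)] = 2.)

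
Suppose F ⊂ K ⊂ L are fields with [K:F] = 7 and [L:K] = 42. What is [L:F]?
[L:F] = 294

The tower law says that for any tower of field extensions F ⊂ K ⊂ L with finite degrees, [L:F] = [L:K] · [K:F]. Here this gives [L:F] = 42 · 7 = 294.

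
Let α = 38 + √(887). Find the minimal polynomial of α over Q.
m_α(x) = x^2 - 76x + 557

From α - 38 = √(887), squaring gives (α - 38)^2 = 887, i.e. α^2 - 76α + 1444 = 887, so α^2 - 76α + 557 = 0. The discriminant of x^2 - 76x + 557 is (-76)^2 - 4·(557) = 5776 - 2228 = 3548, and 4·(887) is not a perfect square in Q since 887 is squarefree and ≠ 1. Hence x^2 - 76x + 557 is irreducible over Q and is the minimal polynomial of α.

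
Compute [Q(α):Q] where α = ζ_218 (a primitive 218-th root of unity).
[Q(α):Q] = 108

The minimal polynomial of ζ_218 over Q is the 218-th cyclotomic polynomial Φ_218(x), which is irreducible over Q and has degree φ(218) = 108. Hence [Q(α):Q] = φ(218) = 108.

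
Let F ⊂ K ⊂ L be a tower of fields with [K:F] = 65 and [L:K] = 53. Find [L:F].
[L:F] = 3445

The tower law says that for any tower of field extensions F ⊂ K ⊂ L with finite degrees, [L:F] = [L:K] · [K:F]. Here this gives [L:F] = 53 · 65 = 3445.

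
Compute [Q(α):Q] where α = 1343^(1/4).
[Q(α):Q] = 4

α is a root of x^4 - 1343. By Eisenstein's criterion at the prime p = 17 (which divides the constant term 1343 but p^2 = 289 does not, since 1343 is squarefree), x^4 - 1343 is irreducible over Q. Hence [Q(α):Q] = 4.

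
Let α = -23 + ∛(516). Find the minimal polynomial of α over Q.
m_α(x) = x^3 + 69x^2 + 1587x + 11651

Set β = α + 23 = ∛(516), so β^3 = 516. Then (α + 23)^3 - 516 = 0, i.e. α is a root of g(x) = (x + 23)^3 - 516 = x^3 + 69x^2 + 1587x + 11651. Since g(x) = h(x + 23) where h(x) = x^3 - 516, and h is irreducible over Q (because 516 is not a perfect cube, so h has no rational root, and a monic cubic with no rational root is irreducible), g is also irreducible (irreducibility is preserved under the substitution x → x + 23). Hence m_α(x) = x^3 + 69x^2 + 1587x + 11651.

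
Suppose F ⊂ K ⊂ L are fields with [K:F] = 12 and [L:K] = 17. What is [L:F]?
[L:F] = 204

The tower law says that for any tower of field extensions F ⊂ K ⊂ L with finite degrees, [L:F] = [L:K] · [K:F]. Here this gives [L:F] = 17 · 12 = 204.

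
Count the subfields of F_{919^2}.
F_{919^2} has 2 subfields

The subfields of F_{p^n} are exactly the fields F_{p^d} for d | n (each is the fixed field of the unique index-d subgroup of Gal(F_{p^n}/F_p) ≅ Z/nZ). The divisors of n = 2 are {1, 2}, giving 2 subfields: F_{919^1}, F_{919^2}.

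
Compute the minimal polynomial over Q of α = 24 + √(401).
m_α(x) = x^2 - 48x + 175

From α - 24 = √(401), squaring gives (α - 24)^2 = 401, i.e. α^2 - 48α + 576 = 401, so α^2 - 48α + 175 = 0. The discriminant of x^2 - 48x + 175 is (-48)^2 - 4·(175) = 2304 - 700 = 1604, and 4·(401) is not a perfect square in Q since 401 is squarefree and ≠ 1. Hence x^2 - 48x + 175 is irreducible over Q and is the minimal polynomial of α.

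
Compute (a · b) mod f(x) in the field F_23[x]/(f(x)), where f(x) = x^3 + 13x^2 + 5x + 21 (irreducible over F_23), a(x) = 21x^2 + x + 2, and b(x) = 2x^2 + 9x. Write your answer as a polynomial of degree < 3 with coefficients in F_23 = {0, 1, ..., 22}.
a · b ≡ 2x^2 + 14x + 3 (mod f(x))

Multiply in F_23[x]: a(x)·b(x) = (21x^2 + x + 2)·(2x^2 + 9x) = 19x^4 + 7x^3 + 13x^2 + 18x. This has degree ≥ 3, so divide by f(x) over F_23: 19x^4 + 7x^3 + 13x^2 + 18x = (19x + 13)·(x^3 + 13x^2 + 5x + 21) + (2x^2 + 14x + 3). Hence a·b ≡ 2x^2 + 14x + 3 (mod f). (F_23[x]/(f) is a field with 23^3 = 12167 elements since f is irreducible of degree 3.)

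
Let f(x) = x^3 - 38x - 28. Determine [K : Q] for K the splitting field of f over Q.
[K : Q] = 6

By the rational root test, any rational root of the monic integer polynomial f(x) = x^3 - 38x - 28 must be an integer dividing the constant term -28, i.e. one of ±{1, 2, 4, 7, 14, 28}. Evaluating: f(1) = -65, f(-1) = 9, f(2) = -96, f(-2) = 40, f(4) = -116, f(-4) = 60, f(7) = 49, f(-7) = -105, f(14) = 2184, f(-14) = -2240, f(28) = 20860, f(-28) = -20916; none is 0, so f has no rational root and is therefore irreducible over Q (a cubic with no linear factor over a field is irreducible). For an irreducible cubic, the Galois group is A_3 or S_3 according as the discriminant disc(f) = -4a^3 - 27b^2 = -4·(-38)^3 - 27·(-28)^2 = 198320 is or is not a square in Q. Here disc(f) = 198320 is not a perfect square in Q, so the Galois group of f over Q is not contained in A_3 and must be all of S_3. The splitting field has degree |S_3| = 6 over Q, so [K : Q] = 6.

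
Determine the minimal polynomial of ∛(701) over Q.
m_α(x) = x^3 - 701

α satisfies α^3 = 701, so x^3 - 701 annihilates α. By the rational root test, a rational root p/q (in lowest terms) of x^3 - 701 would satisfy p^3 = 701 q^3, forcing q = 1 and p^3 = 701; but 701 is not a perfect cube, contradiction. A monic cubic over Q with no rational root is irreducible (any nontrivial factorization would include a linear factor). Hence x^3 - 701 is the minimal polynomial of α, and in particular [Q(α):Q] = 3.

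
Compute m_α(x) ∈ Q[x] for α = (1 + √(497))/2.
m_α(x) = x^2 - x - 124

From 2α - 1 = √(497), squaring gives (2α - 1)^2 = 497, i.e. 4α^2 - 4α + 1 = 497, so α^2 - α + (1 - 497)/4 = 0. Since 497 ≡ 1 (mod 4), (1 - 497)/4 = -124 ∈ Z. The polynomial x^2 - x - 124 has discriminant 1 - 4·(-124) = 497, which is not a perfect square in Q (d = 497 is squarefree and ≠ 1), so x^2 - x - 124 is irreducible over Q. It is the minimal polynomial of α.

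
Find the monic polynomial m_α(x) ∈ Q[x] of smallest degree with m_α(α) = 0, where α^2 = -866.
m_α(x) = x^2 + 866

α satisfies α^2 + 866 = 0, so x^2 + 866 annihilates α. Since d = -866 is squarefree and ≠ 1, it is not a perfect square in Q, so x^2 + 866 has no rational root and is therefore irreducible over Q (a degree-2 polynomial over a field is irreducible iff it has no root). Hence m_α(x) = x^2 + 866.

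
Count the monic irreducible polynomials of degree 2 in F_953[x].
There are 453628 monic irreducible polynomials of degree 2 over F_953

Each element of F_{953^2} that lies in no proper subfield is a root of exactly one monic irreducible of degree 2 over F_953, and each such polynomial has 2 distinct roots in F_{953^2}. By Möbius inversion the count is N_953(2) = (1/2) Σ_{d|2} μ(2/d) · 953^d = (1/2)(μ(2)·953^1 + μ(1)·953^2) = 907256/2 = 453628.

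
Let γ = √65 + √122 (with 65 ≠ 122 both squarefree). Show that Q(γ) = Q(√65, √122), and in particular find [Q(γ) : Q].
[Q(γ) : Q] = 4 (equivalently, Q(γ) = Q(√65, √122))

Obviously Q(γ) ⊆ Q(√65, √122), and [Q(√65, √122):Q] = 4 (since 65, 122 are distinct squarefree integers > 1 with 7930 not a perfect square). To show equality we compute the minimal polynomial of γ. From γ = √65 + √122: γ^2 = 65 + 2√(7930) + 122 = 187 + 2√(7930), so γ^2 - 187 = 2√(7930); squaring, (γ^2 - 187)^2 = 4·7930, i.e. γ^4 - 374γ^2 + 34969 - 31720 = 0, i.e. γ^4 - 374γ^2 + 3249 = 0. So γ is a root of x^4 - 374x^2 + 3249. This polynomial is irreducible over Q: it has no rational root (each ±√65 ± √122 is irrational), and any factorization into two quadratics over Q would force √(7930) ∈ Q (pairing opposite roots) or √65, √122 ∈ Q (other pairings), all impossible. Hence [Q(γ):Q] = 4 = [Q(√65, √122):Q], so Q(γ) = Q(√65, √122).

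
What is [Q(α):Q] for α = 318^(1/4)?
[Q(α):Q] = 4

α is a root of x^4 - 318. By Eisenstein's criterion at the prime p = 2 (which divides the constant term 318 but p^2 = 4 does not, since 318 is squarefree), x^4 - 318 is irreducible over Q. Hence [Q(α):Q] = 4.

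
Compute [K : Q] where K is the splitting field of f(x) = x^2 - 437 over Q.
[K : Q] = 2

f(x) = x^2 - 437 factors as (x - √437)(x + √437). The splitting field is K = Q(√437). Since 437 is squarefree and > 1, it is not a perfect square, so x^2 - 437 is irreducible over Q and [Q(√437) : Q] = 2. Hence [K : Q] = 2.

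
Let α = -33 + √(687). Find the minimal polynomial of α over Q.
m_α(x) = x^2 + 66x + 402

From α + 33 = √(687), squaring gives (α + 33)^2 = 687, i.e. α^2 + 66α + 1089 = 687, so α^2 + 66α + 402 = 0. The discriminant of x^2 + 66x + 402 is (66)^2 - 4·(402) = 4356 - 1608 = 2748, and 4·(687) is not a perfect square in Q since 687 is squarefree and ≠ 1. Hence x^2 + 66x + 402 is irreducible over Q and is the minimal polynomial of α.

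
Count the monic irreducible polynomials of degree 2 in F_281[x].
There are 39340 monic irreducible polynomials of degree 2 over F_281

Each element of F_{281^2} that lies in no proper subfield is a root of exactly one monic irreducible of degree 2 over F_281, and each such polynomial has 2 distinct roots in F_{281^2}. By Möbius inversion the count is N_281(2) = (1/2) Σ_{d|2} μ(2/d) · 281^d = (1/2)(μ(2)·281^1 + μ(1)·281^2) = 78680/2 = 39340.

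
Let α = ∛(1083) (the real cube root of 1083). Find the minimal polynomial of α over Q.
m_α(x) = x^3 - 1083

α satisfies α^3 = 1083, so x^3 - 1083 annihilates α. By the rational root test, a rational root p/q (in lowest terms) of x^3 - 1083 would satisfy p^3 = 1083 q^3, forcing q = 1 and p^3 = 1083; but 1083 is not a perfect cube, contradiction. A monic cubic over Q with no rational root is irreducible (any nontrivial factorization would include a linear factor). Hence x^3 - 1083 is the minimal polynomial of α, and in particular [Q(α):Q] = 3.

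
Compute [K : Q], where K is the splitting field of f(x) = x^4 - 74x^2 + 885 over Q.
[K : Q] = 4

Solving the quadratic in x^2: x^2 = (74 ± √(74^2 - 4·885))/2 = (74 ± √1936)/2 = (74 ± 44)/2, giving x^2 = 59 or x^2 = 15. So f(x) = (x^2 - 59)(x^2 - 15) and the roots of f are ±√59, ±√15. Hence the splitting field is K = Q(√59, √15). Since 59 and 15 are distinct squarefree integers > 1, their product 885 is not a perfect square, so √15 ∉ Q(√59). By the tower law [K:Q] = [Q(√59,√15):Q(√59)] · [Q(√59):Q] = 2 · 2 = 4.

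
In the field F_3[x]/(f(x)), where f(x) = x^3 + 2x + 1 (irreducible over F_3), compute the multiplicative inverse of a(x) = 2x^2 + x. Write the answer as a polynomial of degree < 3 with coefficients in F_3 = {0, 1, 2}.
a(x)^(-1) ≡ x + 1 (mod f(x))

Since f is irreducible over F_3, F_3[x]/(f) is a field and a(x) ≠ 0 has an inverse. Apply the extended Euclidean algorithm to f(x) and a(x) in F_3[x]: f(x) = (2x + 2)·a(x) + (1). The last nonzero remainder is the constant 1 = gcd(f, a) in F_3. Back-substituting through the division chain expresses 1 = s(x)·a(x) + t(x)·f(x) with s(x) ≡ x + 1 (mod f), so a(x)^(-1) ≡ s(x) = x + 1 (mod f). Check: (2x^2 + x)·(x + 1) = 2x^3 + x ≡ 1 (mod x^3 + 2x + 1).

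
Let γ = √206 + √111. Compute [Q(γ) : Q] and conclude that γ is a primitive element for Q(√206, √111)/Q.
[Q(γ) : Q] = 4 (equivalently, Q(γ) = Q(√206, √111))

Obviously Q(γ) ⊆ Q(√206, √111), and [Q(√206, √111):Q] = 4 (since 206, 111 are distinct squarefree integers > 1 with 22866 not a perfect square). To show equality we compute the minimal polynomial of γ. From γ = √206 + √111: γ^2 = 206 + 2√(22866) + 111 = 317 + 2√(22866), so γ^2 - 317 = 2√(22866); squaring, (γ^2 - 317)^2 = 4·22866, i.e. γ^4 - 634γ^2 + 100489 - 91464 = 0, i.e. γ^4 - 634γ^2 + 9025 = 0. So γ is a root of x^4 - 634x^2 + 9025. This polynomial is irreducible over Q: it has no rational root (each ±√206 ± √111 is irrational), and any factorization into two quadratics over Q would force √(22866) ∈ Q (pairing opposite roots) or √206, √111 ∈ Q (other pairings), all impossible. Hence [Q(γ):Q] = 4 = [Q(√206, √111):Q], so Q(γ) = Q(√206, √111).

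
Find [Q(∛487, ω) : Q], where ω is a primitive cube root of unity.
[Q(∛487, ω) : Q] = 6

[Q(∛487):Q] = 3 (min poly x^3 - 487, irreducible since 487 is not a perfect cube). [Q(ω):Q] = 2 (min poly x^2 + x + 1). Since Q(∛487) ⊂ R and ω ∉ R, we have ω ∉ Q(∛487), so x^2 + x + 1 remains irreducible over Q(∛487) and [Q(∛487, ω) : Q(∛487)] = 2. By the tower law, [Q(∛487, ω) : Q] = 3 · 2 = 6. (In fact Q(∛487, ω) is the splitting field of x^3 - 487 over Q.)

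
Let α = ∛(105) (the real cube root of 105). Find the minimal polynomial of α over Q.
m_α(x) = x^3 - 105

α satisfies α^3 = 105, so x^3 - 105 annihilates α. By the rational root test, a rational root p/q (in lowest terms) of x^3 - 105 would satisfy p^3 = 105 q^3, forcing q = 1 and p^3 = 105; but 105 is not a perfect cube, contradiction. A monic cubic over Q with no rational root is irreducible (any nontrivial factorization would include a linear factor). Hence x^3 - 105 is the minimal polynomial of α, and in particular [Q(α):Q] = 3.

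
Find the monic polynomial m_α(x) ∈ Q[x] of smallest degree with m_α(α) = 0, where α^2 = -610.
m_α(x) = x^2 + 610

α satisfies α^2 + 610 = 0, so x^2 + 610 annihilates α. Since d = -610 is squarefree and ≠ 1, it is not a perfect square in Q, so x^2 + 610 has no rational root and is therefore irreducible over Q (a degree-2 polynomial over a field is irreducible iff it has no root). Hence m_α(x) = x^2 + 610.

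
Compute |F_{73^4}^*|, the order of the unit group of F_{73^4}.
|F_{73^4}^*| = 28398240

F_{73^4} has 73^4 = 28398241 elements; its multiplicative group consists of all nonzero elements, so |F_{73^4}^*| = 28398241 - 1 = 28398240. (It is cyclic since any finite subgroup of the multiplicative group of a field is cyclic.)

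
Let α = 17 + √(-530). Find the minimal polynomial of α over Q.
m_α(x) = x^2 - 34x + 819

From α - 17 = √(-530), squaring gives (α - 17)^2 = -530, i.e. α^2 - 34α + 289 = -530, so α^2 - 34α + 819 = 0. The discriminant of x^2 - 34x + 819 is (-34)^2 - 4·(819) = 1156 - 3276 = -2120, and 4·(-530) is not a perfect square in Q since -530 is squarefree and ≠ 1. Hence x^2 - 34x + 819 is irreducible over Q and is the minimal polynomial of α.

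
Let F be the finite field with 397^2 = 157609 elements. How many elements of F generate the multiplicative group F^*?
There are φ(157608) = 47520 primitive elements

F_q^* is cyclic of order q - 1 = 157608. A cyclic group of order m has exactly φ(m) generators. Here m = 157608 = 2^3 · 3^2 · 11 · 199, so the number of primitive elements is φ(157608) = 47520.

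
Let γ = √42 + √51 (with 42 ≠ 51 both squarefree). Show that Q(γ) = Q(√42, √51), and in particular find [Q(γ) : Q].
[Q(γ) : Q] = 4 (equivalently, Q(γ) = Q(√42, √51))

Obviously Q(γ) ⊆ Q(√42, √51), and [Q(√42, √51):Q] = 4 (since 42, 51 are distinct squarefree integers > 1 with 2142 not a perfect square). To show equality we compute the minimal polynomial of γ. From γ = √42 + √51: γ^2 = 42 + 2√(2142) + 51 = 93 + 2√(2142), so γ^2 - 93 = 2√(2142); squaring, (γ^2 - 93)^2 = 4·2142, i.e. γ^4 - 186γ^2 + 8649 - 8568 = 0, i.e. γ^4 - 186γ^2 + 81 = 0. So γ is a root of x^4 - 186x^2 + 81. This polynomial is irreducible over Q: it has no rational root (each ±√42 ± √51 is irrational), and any factorization into two quadratics over Q would force √(2142) ∈ Q (pairing opposite roots) or √42, √51 ∈ Q (other pairings), all impossible. Hence [Q(γ):Q] = 4 = [Q(√42, √51):Q], so Q(γ) = Q(√42, √51).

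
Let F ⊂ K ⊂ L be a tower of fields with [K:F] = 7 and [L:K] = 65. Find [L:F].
[L:F] = 455

The tower law says that for any tower of field extensions F ⊂ K ⊂ L with finite degrees, [L:F] = [L:K] · [K:F]. Here this gives [L:F] = 65 · 7 = 455.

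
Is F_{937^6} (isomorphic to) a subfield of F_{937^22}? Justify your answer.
No: F_{937^6} is not a subfield of F_{937^22}

F_{p^m} embeds in F_{p^n} iff m | n. Here 6 ∤ 22 (since 22 = 3·6 + 4 with remainder 4 ≠ 0), so F_{937^6} is not a subfield of F_{937^22}. Equivalently: if it were, the tower law would give 6 = [F_{937^6}:F_937] dividing [F_{937^22}:F_937] = 22, contradiction.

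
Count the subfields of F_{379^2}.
F_{379^2} has 2 subfields

The subfields of F_{p^n} are exactly the fields F_{p^d} for d | n (each is the fixed field of the unique index-d subgroup of Gal(F_{p^n}/F_p) ≅ Z/nZ). The divisors of n = 2 are {1, 2}, giving 2 subfields: F_{379^1}, F_{379^2}.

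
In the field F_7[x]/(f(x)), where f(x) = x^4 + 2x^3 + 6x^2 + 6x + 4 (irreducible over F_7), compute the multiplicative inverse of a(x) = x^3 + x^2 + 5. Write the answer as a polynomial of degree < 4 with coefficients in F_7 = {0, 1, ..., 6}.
a(x)^(-1) ≡ 4x^3 + 3x^2 + 6x + 1 (mod f(x))

Since f is irreducible over F_7, F_7[x]/(f) is a field and a(x) ≠ 0 has an inverse. Apply the extended Euclidean algorithm to f(x) and a(x) in F_7[x]: f(x) = (x + 1)·a(x) + (5x^2 + x + 6);  a(x) = (3x + 1)·(5x^2 + x + 6) + (2x + 6);  (5x^2 + x + 6) = (6x)·(2x + 6) + (6). The last nonzero remainder is the constant 6 = gcd(f, a) in F_7. Back-substituting through the division chain expresses 6 = s(x)·a(x) + t(x)·f(x) with s(x) ≡ 3x^3 + 4x^2 + x + 6 (mod f), so (3x^3 + 4x^2 + x + 6)·a(x) ≡ 6 (mod f). Multiplying by 6^(-1) ≡ 6 in F_7 gives a(x)^(-1) ≡ 6·(3x^3 + 4x^2 + x + 6) ≡ 4x^3 + 3x^2 + 6x + 1 (mod f). Check: (x^3 + x^2 + 5)·(4x^3 + 3x^2 + 6x + 1) = 4x^6 + 2x^4 + 6x^3 + 2x^2 + 2x + 5 ≡ 1 (mod x^4 + 2x^3 + 6x^2 + 6x + 4).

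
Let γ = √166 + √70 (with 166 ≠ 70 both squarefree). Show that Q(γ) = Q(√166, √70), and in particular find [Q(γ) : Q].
[Q(γ) : Q] = 4 (equivalently, Q(γ) = Q(√166, √70))

Obviously Q(γ) ⊆ Q(√166, √70), and [Q(√166, √70):Q] = 4 (since 166, 70 are distinct squarefree integers > 1 with 11620 not a perfect square). To show equality we compute the minimal polynomial of γ. From γ = √166 + √70: γ^2 = 166 + 2√(11620) + 70 = 236 + 2√(11620), so γ^2 - 236 = 2√(11620); squaring, (γ^2 - 236)^2 = 4·11620, i.e. γ^4 - 472γ^2 + 55696 - 46480 = 0, i.e. γ^4 - 472γ^2 + 9216 = 0. So γ is a root of x^4 - 472x^2 + 9216. This polynomial is irreducible over Q: it has no rational root (each ±√166 ± √70 is irrational), and any factorization into two quadratics over Q would force √(11620) ∈ Q (pairing opposite roots) or √166, √70 ∈ Q (other pairings), all impossible. Hence [Q(γ):Q] = 4 = [Q(√166, √70):Q], so Q(γ) = Q(√166, √70).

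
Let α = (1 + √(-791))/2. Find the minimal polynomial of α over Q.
m_α(x) = x^2 - x + 198

From 2α - 1 = √(-791), squaring gives (2α - 1)^2 = -791, i.e. 4α^2 - 4α + 1 = -791, so α^2 - α + (1 + 791)/4 = 0. Since -791 ≡ 1 (mod 4), (1 + 791)/4 = 198 ∈ Z. The polynomial x^2 - x + 198 has discriminant 1 - 4·(198) = -791, which is not a perfect square in Q (d = -791 is squarefree and ≠ 1), so x^2 - x + 198 is irreducible over Q. It is the minimal polynomial of α.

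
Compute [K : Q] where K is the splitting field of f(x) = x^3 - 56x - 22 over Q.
[K : Q] = 6

By the rational root test, any rational root of the monic integer polynomial f(x) = x^3 - 56x - 22 must be an integer dividing the constant term -22, i.e. one of ±{1, 2, 11, 22}. Evaluating: f(1) = -77, f(-1) = 33, f(2) = -126, f(-2) = 82, f(11) = 693, f(-11) = -737, f(22) = 9394, f(-22) = -9438; none is 0, so f has no rational root and is therefore irreducible over Q (a cubic with no linear factor over a field is irreducible). For an irreducible cubic, the Galois group is A_3 or S_3 according as the discriminant disc(f) = -4a^3 - 27b^2 = -4·(-56)^3 - 27·(-22)^2 = 689396 is or is not a square in Q. Here disc(f) = 689396 is not a perfect square in Q, so the Galois group of f over Q is not contained in A_3 and must be all of S_3. The splitting field has degree |S_3| = 6 over Q, so [K : Q] = 6.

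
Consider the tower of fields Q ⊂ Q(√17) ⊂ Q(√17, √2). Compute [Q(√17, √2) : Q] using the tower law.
[Q(√17, √2) : Q] = 4

[Q(√17):Q] = 2 (min poly x^2 - 17, irreducible since 17 is squarefree > 1). For the top step, suppose √2 ∈ Q(√17), say √2 = c + d√17 with c, d ∈ Q. Squaring: 2 = c^2 + 17d^2 + 2cd√17. Since √17 ∉ Q this forces 2cd = 0. If d = 0 then √2 = c ∈ Q, contradicting 2 squarefree > 1. If c = 0 then 2 = 17d^2, so 17·2 = (17d)^2 is a perfect square in Q — but 17·2 = 34 is not a perfect square (since 17 and 2 are distinct squarefree integers). Contradiction. Hence √2 ∉ Q(√17), so x^2 - 2 stays irreducible over Q(√17) and [Q(√17, √2) : Q(√17)] = 2. By the tower law, [Q(√17, √2) : Q] = 2 · 2 = 4.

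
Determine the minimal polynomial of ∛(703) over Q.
m_α(x) = x^3 - 703

α satisfies α^3 = 703, so x^3 - 703 annihilates α. By the rational root test, a rational root p/q (in lowest terms) of x^3 - 703 would satisfy p^3 = 703 q^3, forcing q = 1 and p^3 = 703; but 703 is not a perfect cube, contradiction. A monic cubic over Q with no rational root is irreducible (any nontrivial factorization would include a linear factor). Hence x^3 - 703 is the minimal polynomial of α, and in particular [Q(α):Q] = 3.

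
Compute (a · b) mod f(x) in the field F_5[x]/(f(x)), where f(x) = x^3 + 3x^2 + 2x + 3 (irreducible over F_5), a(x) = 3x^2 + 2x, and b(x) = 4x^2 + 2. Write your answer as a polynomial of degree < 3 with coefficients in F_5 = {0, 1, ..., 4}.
a · b ≡ x^2 + 4x + 4 (mod f(x))

Multiply in F_5[x]: a(x)·b(x) = (3x^2 + 2x)·(4x^2 + 2) = 2x^4 + 3x^3 + x^2 + 4x. This has degree ≥ 3, so divide by f(x) over F_5: 2x^4 + 3x^3 + x^2 + 4x = (2x + 2)·(x^3 + 3x^2 + 2x + 3) + (x^2 + 4x + 4). Hence a·b ≡ x^2 + 4x + 4 (mod f). (F_5[x]/(f) is a field with 5^3 = 125 elements since f is irreducible of degree 3.)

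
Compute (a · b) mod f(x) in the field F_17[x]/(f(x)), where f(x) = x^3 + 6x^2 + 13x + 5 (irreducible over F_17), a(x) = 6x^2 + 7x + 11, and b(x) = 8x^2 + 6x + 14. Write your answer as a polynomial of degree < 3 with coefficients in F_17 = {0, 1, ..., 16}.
a · b ≡ x^2 + 7x + 12 (mod f(x))

Multiply in F_17[x]: a(x)·b(x) = (6x^2 + 7x + 11)·(8x^2 + 6x + 14) = 14x^4 + 7x^3 + 10x^2 + 11x + 1. This has degree ≥ 3, so divide by f(x) over F_17: 14x^4 + 7x^3 + 10x^2 + 11x + 1 = (14x + 8)·(x^3 + 6x^2 + 13x + 5) + (x^2 + 7x + 12). Hence a·b ≡ x^2 + 7x + 12 (mod f). (F_17[x]/(f) is a field with 17^3 = 4913 elements since f is irreducible of degree 3.)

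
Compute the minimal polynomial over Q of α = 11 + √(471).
m_α(x) = x^2 - 22x - 350

From α - 11 = √(471), squaring gives (α - 11)^2 = 471, i.e. α^2 - 22α + 121 = 471, so α^2 - 22α - 350 = 0. The discriminant of x^2 - 22x - 350 is (-22)^2 - 4·(-350) = 484 + 1400 = 1884, and 4·(471) is not a perfect square in Q since 471 is squarefree and ≠ 1. Hence x^2 - 22x - 350 is irreducible over Q and is the minimal polynomial of α.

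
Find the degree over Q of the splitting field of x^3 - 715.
[K : Q] = 6

The roots of x^3 - 715 are ∛715, ω∛715, ω^2∛715 where ω = e^(2πi/3) is a primitive cube root of unity, so K = Q(∛715, ω). Now [Q(∛715):Q] = 3 (since 715 is not a perfect cube, x^3 - 715 is irreducible) and [Q(ω):Q] = 2. Both 2 and 3 divide [K:Q], and [K:Q] ≤ 3·2 = 6, so [K:Q] = 6. (Equivalently: Q(∛715) ⊂ R but ω ∉ R, so [K : Q(∛715)] = 2.)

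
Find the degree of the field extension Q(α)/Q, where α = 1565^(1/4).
[Q(α):Q] = 4

α is a root of x^4 - 1565. By Eisenstein's criterion at the prime p = 5 (which divides the constant term 1565 but p^2 = 25 does not, since 1565 is squarefree), x^4 - 1565 is irreducible over Q. Hence [Q(α):Q] = 4.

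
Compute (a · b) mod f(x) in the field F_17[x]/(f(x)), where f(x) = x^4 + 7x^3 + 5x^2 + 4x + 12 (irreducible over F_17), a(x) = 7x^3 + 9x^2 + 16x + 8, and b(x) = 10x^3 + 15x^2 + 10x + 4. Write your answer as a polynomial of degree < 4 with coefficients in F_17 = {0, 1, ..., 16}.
a · b ≡ 10x^3 + 14x^2 + 5x + 11 (mod f(x))

Multiply in F_17[x]: a(x)·b(x) = (7x^3 + 9x^2 + 16x + 8)·(10x^3 + 15x^2 + 10x + 4) = 2x^6 + 8x^5 + 8x^4 + 13x^3 + 10x^2 + 8x + 15. This has degree ≥ 4, so divide by f(x) over F_17: 2x^6 + 8x^5 + 8x^4 + 13x^3 + 10x^2 + 8x + 15 = (2x^2 + 11x + 6)·(x^4 + 7x^3 + 5x^2 + 4x + 12) + (10x^3 + 14x^2 + 5x + 11). Hence a·b ≡ 10x^3 + 14x^2 + 5x + 11 (mod f). (F_17[x]/(f) is a field with 17^4 = 83521 elements since f is irreducible of degree 4.)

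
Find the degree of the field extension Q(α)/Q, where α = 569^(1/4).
[Q(α):Q] = 4

α is a root of x^4 - 569. By Eisenstein's criterion at the prime p = 569 (which divides the constant term 569 but p^2 = 323761 does not, since 569 is squarefree), x^4 - 569 is irreducible over Q. Hence [Q(α):Q] = 4.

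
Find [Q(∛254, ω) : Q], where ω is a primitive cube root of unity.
[Q(∛254, ω) : Q] = 6

[Q(∛254):Q] = 3 (min poly x^3 - 254, irreducible since 254 is not a perfect cube). [Q(ω):Q] = 2 (min poly x^2 + x + 1). Since Q(∛254) ⊂ R and ω ∉ R, we have ω ∉ Q(∛254), so x^2 + x + 1 remains irreducible over Q(∛254) and [Q(∛254, ω) : Q(∛254)] = 2. By the tower law, [Q(∛254, ω) : Q] = 3 · 2 = 6. (In fact Q(∛254, ω) is the splitting field of x^3 - 254 over Q.)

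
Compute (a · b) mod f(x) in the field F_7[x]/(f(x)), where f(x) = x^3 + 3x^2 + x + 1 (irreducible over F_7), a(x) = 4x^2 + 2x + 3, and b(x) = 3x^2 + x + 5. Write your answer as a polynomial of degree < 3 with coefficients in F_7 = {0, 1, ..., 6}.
a · b ≡ 6x^2 + 6x + 6 (mod f(x))

Multiply in F_7[x]: a(x)·b(x) = (4x^2 + 2x + 3)·(3x^2 + x + 5) = 5x^4 + 3x^3 + 3x^2 + 6x + 1. This has degree ≥ 3, so divide by f(x) over F_7: 5x^4 + 3x^3 + 3x^2 + 6x + 1 = (5x + 2)·(x^3 + 3x^2 + x + 1) + (6x^2 + 6x + 6). Hence a·b ≡ 6x^2 + 6x + 6 (mod f). (F_7[x]/(f) is a field with 7^3 = 343 elements since f is irreducible of degree 3.)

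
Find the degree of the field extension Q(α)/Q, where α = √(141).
[Q(α):Q] = 2

[Q(α):Q] equals the degree of the minimal polynomial of α. Here α^2 = 141 and x^2 - 141 is irreducible (d = 141 is squarefree, ≠ 1, hence not a square), so deg(m_α) = 2. Thus [Q(α):Q] = 2.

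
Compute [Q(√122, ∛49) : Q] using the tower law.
[Q(√122, ∛49) : Q] = 6

Let L = Q(√122, ∛49). Since Q(√122) ⊂ L and [Q(√122):Q] = 2, the tower law gives 2 | [L:Q]. Likewise Q(∛49) ⊂ L with [Q(∛49):Q] = 3 (because 49 is not a perfect cube), so 3 | [L:Q]. As gcd(2,3) = 1, [L:Q] is divisible by 6. Conversely L is generated over Q by √122 and ∛49, so [L:Q] ≤ 2·3 = 6. Therefore [Q(√122, ∛49) : Q] = 6.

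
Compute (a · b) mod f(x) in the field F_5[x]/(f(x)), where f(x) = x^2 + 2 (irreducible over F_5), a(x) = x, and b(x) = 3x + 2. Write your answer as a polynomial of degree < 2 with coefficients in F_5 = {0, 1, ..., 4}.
a · b ≡ 2x + 4 (mod f(x))

Multiply in F_5[x]: a(x)·b(x) = (x)·(3x + 2) = 3x^2 + 2x. This has degree ≥ 2, so divide by f(x) over F_5: 3x^2 + 2x = (3)·(x^2 + 2) + (2x + 4). Hence a·b ≡ 2x + 4 (mod f). (F_5[x]/(f) is a field with 5^2 = 25 elements since f is irreducible of degree 2.)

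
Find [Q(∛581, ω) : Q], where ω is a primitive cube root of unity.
[Q(∛581, ω) : Q] = 6

[Q(∛581):Q] = 3 (min poly x^3 - 581, irreducible since 581 is not a perfect cube). [Q(ω):Q] = 2 (min poly x^2 + x + 1). Since Q(∛581) ⊂ R and ω ∉ R, we have ω ∉ Q(∛581), so x^2 + x + 1 remains irreducible over Q(∛581) and [Q(∛581, ω) : Q(∛581)] = 2. By the tower law, [Q(∛581, ω) : Q] = 3 · 2 = 6. (In fact Q(∛581, ω) is the splitting field of x^3 - 581 over Q.)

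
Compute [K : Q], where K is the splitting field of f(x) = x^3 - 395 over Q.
[K : Q] = 6

The roots of x^3 - 395 are ∛395, ω∛395, ω^2∛395 where ω = e^(2πi/3) is a primitive cube root of unity, so K = Q(∛395, ω). Now [Q(∛395):Q] = 3 (since 395 is not a perfect cube, x^3 - 395 is irreducible) and [Q(ω):Q] = 2. Both 2 and 3 divide [K:Q], and [K:Q] ≤ 3·2 = 6, so [K:Q] = 6. (Equivalently: Q(∛395) ⊂ R but ω ∉ R, so [K : Q(∛395)] = 2.)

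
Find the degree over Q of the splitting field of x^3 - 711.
[K : Q] = 6

The roots of x^3 - 711 are ∛711, ω∛711, ω^2∛711 where ω = e^(2πi/3) is a primitive cube root of unity, so K = Q(∛711, ω). Now [Q(∛711):Q] = 3 (since 711 is not a perfect cube, x^3 - 711 is irreducible) and [Q(ω):Q] = 2. Both 2 and 3 divide [K:Q], and [K:Q] ≤ 3·2 = 6, so [K:Q] = 6. (Equivalently: Q(∛711) ⊂ R but ω ∉ R, so [K : Q(∛711)] = 2.)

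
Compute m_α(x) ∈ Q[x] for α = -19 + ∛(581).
m_α(x) = x^3 + 57x^2 + 1083x + 6278

Set β = α + 19 = ∛(581), so β^3 = 581. Then (α + 19)^3 - 581 = 0, i.e. α is a root of g(x) = (x + 19)^3 - 581 = x^3 + 57x^2 + 1083x + 6278. Since g(x) = h(x + 19) where h(x) = x^3 - 581, and h is irreducible over Q (because 581 is not a perfect cube, so h has no rational root, and a monic cubic with no rational root is irreducible), g is also irreducible (irreducibility is preserved under the substitution x → x + 19). Hence m_α(x) = x^3 + 57x^2 + 1083x + 6278.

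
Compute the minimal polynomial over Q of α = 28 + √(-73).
m_α(x) = x^2 - 56x + 857

From α - 28 = √(-73), squaring gives (α - 28)^2 = -73, i.e. α^2 - 56α + 784 = -73, so α^2 - 56α + 857 = 0. The discriminant of x^2 - 56x + 857 is (-56)^2 - 4·(857) = 3136 - 3428 = -292, and 4·(-73) is not a perfect square in Q since -73 is squarefree and ≠ 1. Hence x^2 - 56x + 857 is irreducible over Q and is the minimal polynomial of α.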